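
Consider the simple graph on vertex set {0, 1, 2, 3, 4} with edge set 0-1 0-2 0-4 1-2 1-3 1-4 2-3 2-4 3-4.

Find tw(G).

A width-3 tree decomposition is:
Bags: B1 = {0, 1, 2, 4}  B2 = {1, 2, 3, 4}
Tree: B1–B2
The largest bag has 4 vertices, giving width 3; this decomposition certifies tw(G) ≤ 3. Conversely, {0, 1, 2, 4} is a clique of size 4, and the vertices of any clique must share a bag in every tree decomposition; so some bag has ≥ 4 vertices and tw(G) ≥ 3. Combining the bounds, tw(G) = 3.

3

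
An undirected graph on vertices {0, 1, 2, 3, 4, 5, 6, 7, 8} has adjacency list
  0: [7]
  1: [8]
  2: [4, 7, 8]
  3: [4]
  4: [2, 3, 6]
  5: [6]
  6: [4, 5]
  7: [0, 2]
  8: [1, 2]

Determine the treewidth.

A width-1 tree decomposition is:
Bags: B1 = {2, 4}  B2 = {4, 6}  B3 = {2, 7}  B4 = {5, 6}  B5 = {2, 8}  B6 = {0, 7}  B7 = {3, 4}  B8 = {1, 8}
Tree: B1–B2, B1–B3, B2–B4, B3–B5, B3–B6, B1–B7, B5–B8
The largest bag has 2 vertices, giving width 1; this decomposition certifies tw(G) ≤ 1. Since G has at least one edge (e.g. 4–2), it is not an edgeless graph, so tw(G) ≥ 1. Therefore the treewidth is 1.

1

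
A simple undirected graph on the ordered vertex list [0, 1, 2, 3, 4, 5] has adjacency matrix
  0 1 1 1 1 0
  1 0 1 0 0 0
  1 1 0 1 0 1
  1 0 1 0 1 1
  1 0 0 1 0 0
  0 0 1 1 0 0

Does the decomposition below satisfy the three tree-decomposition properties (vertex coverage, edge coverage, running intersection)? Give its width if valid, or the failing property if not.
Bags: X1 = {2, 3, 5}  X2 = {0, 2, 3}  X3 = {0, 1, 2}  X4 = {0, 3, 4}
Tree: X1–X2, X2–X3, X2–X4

Yes; width 2.

Every vertex of G appears in some bag (union = {0, 1, 2, 3, 4, 5}); every edge is covered by a bag; and for each vertex v the set of bags containing v is connected in the bag tree. The decomposition is therefore valid. The largest bag has 3 vertices, so the width is 2.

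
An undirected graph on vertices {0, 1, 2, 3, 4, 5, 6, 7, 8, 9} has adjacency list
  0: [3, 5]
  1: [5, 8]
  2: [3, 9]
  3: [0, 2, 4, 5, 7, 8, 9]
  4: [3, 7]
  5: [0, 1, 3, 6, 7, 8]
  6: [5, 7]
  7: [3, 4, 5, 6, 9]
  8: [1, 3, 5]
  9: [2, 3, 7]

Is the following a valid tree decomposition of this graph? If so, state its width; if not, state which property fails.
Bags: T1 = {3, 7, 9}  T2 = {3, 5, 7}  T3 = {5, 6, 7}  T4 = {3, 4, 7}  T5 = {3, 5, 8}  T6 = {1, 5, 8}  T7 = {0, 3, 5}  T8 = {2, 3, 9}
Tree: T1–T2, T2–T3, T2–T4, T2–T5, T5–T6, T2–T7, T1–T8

Yes; width 2.

Checking the three conditions: (i) the bags cover all of {0, 1, 2, 3, 4, 5, 6, 7, 8, 9}; (ii) for each edge, some bag contains both endpoints; (iii) the bags containing any fixed vertex form a subtree. All hold, so the decomposition is valid with width 3 − 1 = 2.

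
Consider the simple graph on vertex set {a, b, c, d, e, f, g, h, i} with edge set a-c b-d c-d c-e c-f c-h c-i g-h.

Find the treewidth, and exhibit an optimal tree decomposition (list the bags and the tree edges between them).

The largest bag has 2 vertices, giving width 1; this decomposition certifies tw(G) ≤ 1. Any graph with an edge has treewidth ≥ 1, and G has the edge d–c. Therefore the treewidth is 1.

Treewidth 1.
Bags: B1 = {c, d}  B2 = {c, i}  B3 = {a, c}  B4 = {b, d}  B5 = {c, f}  B6 = {c, h}  B7 = {g, h}  B8 = {c, e}
Tree: B1–B2, B1–B3, B1–B4, B1–B5, B3–B6, B6–B7, B2–B8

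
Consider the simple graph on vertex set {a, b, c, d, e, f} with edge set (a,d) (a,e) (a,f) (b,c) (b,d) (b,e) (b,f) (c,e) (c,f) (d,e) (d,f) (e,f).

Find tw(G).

A width-3 tree decomposition is:
Bags: B1 = {b, c, e, f}  B2 = {b, d, e, f}  B3 = {a, d, e, f}
Tree: B1–B2, B2–B3
Every bag has size at most 4, so the width is 4 − 1 = 3 and tw(G) ≤ 3. Conversely, {a, d, e, f} is a clique of size 4, and the vertices of any clique must share a bag in every tree decomposition; so some bag has ≥ 4 vertices and tw(G) ≥ 3. Therefore the treewidth is 3.

3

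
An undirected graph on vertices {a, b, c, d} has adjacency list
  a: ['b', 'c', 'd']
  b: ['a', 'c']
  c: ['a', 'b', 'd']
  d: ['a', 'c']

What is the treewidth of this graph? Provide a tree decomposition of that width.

Every bag has size at most 3, so the width is 3 − 1 = 2 and tw(G) ≤ 2. Conversely, {a, c, d} is a clique of size 3, and the vertices of any clique must share a bag in every tree decomposition; so some bag has ≥ 3 vertices and tw(G) ≥ 2. Hence tw(G) = 2 exactly.

Treewidth 2.
One optimal decomposition is:
Bags: B1 = {a, b, c}  B2 = {a, c, d}
Tree: B1–B2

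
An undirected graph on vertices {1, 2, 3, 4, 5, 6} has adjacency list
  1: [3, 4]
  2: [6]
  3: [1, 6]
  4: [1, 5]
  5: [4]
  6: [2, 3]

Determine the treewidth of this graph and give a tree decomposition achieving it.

Treewidth 1.
Bags: B1 = {2, 6}  B2 = {3, 6}  B3 = {1, 3}  B4 = {1, 4}  B5 = {4, 5}
Tree: B1–B2, B2–B3, B3–B4, B4–B5

Each bag holds 2 vertices, so the decomposition has width 1, which upper-bounds the treewidth. Any graph with an edge has treewidth ≥ 1, and G has the edge 2–6. Combining the bounds, tw(G) = 1.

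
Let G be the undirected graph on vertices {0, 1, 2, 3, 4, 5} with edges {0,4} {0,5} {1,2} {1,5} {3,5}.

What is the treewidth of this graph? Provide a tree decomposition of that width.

Each bag holds 2 vertices, so the decomposition has width 1, which upper-bounds the treewidth. G has an edge, so its treewidth is at least 1. The upper and lower bounds meet at 1, so that is the treewidth.

Treewidth 1.
One optimal decomposition is:
Bags: B1 = {1, 5}  B2 = {0, 5}  B3 = {0, 4}  B4 = {1, 2}  B5 = {3, 5}
Tree: B1–B2, B2–B3, B1–B4, B2–B5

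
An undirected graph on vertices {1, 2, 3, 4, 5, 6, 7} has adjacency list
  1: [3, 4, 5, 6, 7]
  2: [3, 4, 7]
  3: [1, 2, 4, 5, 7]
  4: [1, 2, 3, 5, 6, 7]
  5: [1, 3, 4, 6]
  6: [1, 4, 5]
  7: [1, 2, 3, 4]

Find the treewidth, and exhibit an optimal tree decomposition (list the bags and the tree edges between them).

Each bag holds 4 vertices, so the decomposition has width 3, which upper-bounds the treewidth. For the lower bound, the 4 vertices {1, 3, 4, 5} are pairwise adjacent, and any tree decomposition puts a clique entirely inside one bag — forcing width ≥ 3. Hence tw(G) = 3 exactly.

Treewidth 3.
One optimal decomposition is:
Bags: B1 = {1, 3, 4, 5}  B2 = {1, 3, 4, 7}  B3 = {2, 3, 4, 7}  B4 = {1, 4, 5, 6}
Tree: B1–B2, B2–B3, B1–B4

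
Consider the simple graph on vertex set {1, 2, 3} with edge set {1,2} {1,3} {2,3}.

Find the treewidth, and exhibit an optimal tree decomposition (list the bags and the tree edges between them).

Treewidth 2.
Bags: B1 = {1, 2, 3}
Tree: (single bag)

With just one bag of size 3, the width is 3 − 1 = 2, so tw(G) ≤ 2. Conversely, {1, 2, 3} is a clique of size 3, and the vertices of any clique must share a bag in every tree decomposition; so some bag has ≥ 3 vertices and tw(G) ≥ 2. Therefore the treewidth is 2.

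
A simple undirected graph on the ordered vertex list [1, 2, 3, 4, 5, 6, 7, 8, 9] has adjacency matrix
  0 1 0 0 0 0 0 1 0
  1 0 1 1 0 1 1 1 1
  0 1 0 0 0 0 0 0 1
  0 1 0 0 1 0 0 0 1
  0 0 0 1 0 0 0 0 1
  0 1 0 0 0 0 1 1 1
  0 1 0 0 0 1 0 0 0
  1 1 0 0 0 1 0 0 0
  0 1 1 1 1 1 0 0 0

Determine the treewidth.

2

A width-2 tree decomposition is:
Bags: B1 = {2, 6, 9}  B2 = {2, 6, 8}  B3 = {2, 4, 9}  B4 = {4, 5, 9}  B5 = {1, 2, 8}  B6 = {2, 3, 9}  B7 = {2, 6, 7}
Tree: B1–B2, B1–B3, B3–B4, B2–B5, B3–B6, B2–B7
Each bag holds 3 vertices, so the decomposition has width 2, which upper-bounds the treewidth. For the lower bound, the 3 vertices {1, 2, 8} are pairwise adjacent, and any tree decomposition puts a clique entirely inside one bag — forcing width ≥ 2. The upper and lower bounds meet at 2, so that is the treewidth.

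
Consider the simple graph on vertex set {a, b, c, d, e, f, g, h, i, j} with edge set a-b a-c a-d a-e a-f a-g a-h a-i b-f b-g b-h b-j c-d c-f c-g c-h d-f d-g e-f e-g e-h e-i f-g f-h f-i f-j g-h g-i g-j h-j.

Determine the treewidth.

4

A width-4 tree decomposition is:
Bags: B1 = {a, c, f, g, h}  B2 = {a, e, f, g, h}  B3 = {a, c, d, f, g}  B4 = {a, b, f, g, h}  B5 = {b, f, g, h, j}  B6 = {a, e, f, g, i}
Tree: B1–B2, B1–B3, B2–B4, B4–B5, B2–B6
Each bag holds 5 vertices, so the decomposition has width 4, which upper-bounds the treewidth. For the lower bound, the 5 vertices {b, f, g, h, j} are pairwise adjacent, and any tree decomposition puts a clique entirely inside one bag — forcing width ≥ 4. Therefore the treewidth is 4.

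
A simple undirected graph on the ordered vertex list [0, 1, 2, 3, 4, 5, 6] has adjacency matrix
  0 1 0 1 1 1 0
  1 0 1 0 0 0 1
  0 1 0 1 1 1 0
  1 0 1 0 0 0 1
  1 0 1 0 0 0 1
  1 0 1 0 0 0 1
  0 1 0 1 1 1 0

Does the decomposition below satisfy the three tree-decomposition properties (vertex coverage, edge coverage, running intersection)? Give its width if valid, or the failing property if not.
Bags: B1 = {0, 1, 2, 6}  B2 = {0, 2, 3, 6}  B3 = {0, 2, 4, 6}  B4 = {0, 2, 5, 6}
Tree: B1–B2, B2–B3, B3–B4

Every vertex of G appears in some bag (union = {0, 1, 2, 3, 4, 5, 6}); every edge is covered by a bag; and for each vertex v the set of bags containing v is connected in the bag tree. The decomposition is therefore valid. The largest bag has 4 vertices, so the width is 3.

Yes; width 3.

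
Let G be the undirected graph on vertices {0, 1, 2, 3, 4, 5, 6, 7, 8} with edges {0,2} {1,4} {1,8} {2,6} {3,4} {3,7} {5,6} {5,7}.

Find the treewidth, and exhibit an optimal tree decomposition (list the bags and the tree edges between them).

Treewidth 1.
One such decomposition:
Bags: B1 = {1, 8}  B2 = {1, 4}  B3 = {3, 4}  B4 = {3, 7}  B5 = {5, 7}  B6 = {5, 6}  B7 = {2, 6}  B8 = {0, 2}
Tree: B1–B2, B2–B3, B3–B4, B4–B5, B5–B6, B6–B7, B7–B8

Every bag has size at most 2, so the width is 2 − 1 = 1 and tw(G) ≤ 1. Any graph with an edge has treewidth ≥ 1, and G has the edge 8–1. Therefore the treewidth is 1.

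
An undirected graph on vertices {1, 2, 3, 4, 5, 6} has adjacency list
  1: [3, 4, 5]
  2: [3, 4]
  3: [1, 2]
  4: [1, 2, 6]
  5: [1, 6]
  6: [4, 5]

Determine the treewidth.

2

A width-2 tree decomposition is:
Bags: B1 = {2, 3, 4}  B2 = {1, 3, 4}  B3 = {1, 4, 6}  B4 = {1, 5, 6}
Tree: B1–B2, B2–B3, B3–B4
Each bag holds 3 vertices, so the decomposition has width 2, which upper-bounds the treewidth. For the lower bound, G contains the cycle 2–3–1–4–2, so G is not a forest; only forests have treewidth ≤ 1, hence tw(G) ≥ 2. The upper and lower bounds meet at 2, so that is the treewidth.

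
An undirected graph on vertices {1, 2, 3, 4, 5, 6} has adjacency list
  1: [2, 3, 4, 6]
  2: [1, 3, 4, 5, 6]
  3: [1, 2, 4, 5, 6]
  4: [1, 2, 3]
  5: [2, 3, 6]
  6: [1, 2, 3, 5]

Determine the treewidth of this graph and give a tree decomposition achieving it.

Treewidth 3.
One optimal decomposition is:
Bags: B1 = {1, 2, 3, 6}  B2 = {2, 3, 5, 6}  B3 = {1, 2, 3, 4}
Tree: B1–B2, B1–B3

Every bag has size at most 4, so the width is 4 − 1 = 3 and tw(G) ≤ 3. Conversely, {1, 2, 3, 4} is a clique of size 4, and the vertices of any clique must share a bag in every tree decomposition; so some bag has ≥ 4 vertices and tw(G) ≥ 3. Hence tw(G) = 3 exactly.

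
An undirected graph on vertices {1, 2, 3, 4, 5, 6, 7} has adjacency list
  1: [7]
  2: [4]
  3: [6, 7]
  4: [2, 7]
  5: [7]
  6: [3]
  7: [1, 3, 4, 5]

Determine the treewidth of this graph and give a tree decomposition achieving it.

Every bag has size at most 2, so the width is 2 − 1 = 1 and tw(G) ≤ 1. Any graph with an edge has treewidth ≥ 1, and G has the edge 7–3. Hence tw(G) = 1 exactly.

Treewidth 1.
One optimal decomposition is:
Bags: B1 = {3, 7}  B2 = {5, 7}  B3 = {1, 7}  B4 = {4, 7}  B5 = {3, 6}  B6 = {2, 4}
Tree: B1–B2, B1–B3, B2–B4, B1–B5, B4–B6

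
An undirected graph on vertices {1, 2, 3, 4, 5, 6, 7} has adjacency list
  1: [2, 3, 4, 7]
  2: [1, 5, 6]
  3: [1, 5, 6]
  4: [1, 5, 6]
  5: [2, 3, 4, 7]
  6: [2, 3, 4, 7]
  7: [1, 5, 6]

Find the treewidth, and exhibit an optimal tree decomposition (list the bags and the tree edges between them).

Every bag has size at most 4, so the width is 4 − 1 = 3 and tw(G) ≤ 3. For the lower bound: the 4 vertex sets {1,7}, {4,5}, {6}, {2} are disjoint, each induces a connected subgraph, and every pair is joined by at least one edge of G. Contracting each set to a single vertex therefore yields K_{4} as a minor, and since treewidth is minor-monotone, tw(G) ≥ tw(K_{4}) = 3. Hence tw(G) = 3 exactly.

Treewidth 3.
One optimal decomposition is:
Bags: B1 = {1, 5, 6, 7}  B2 = {1, 4, 5, 6}  B3 = {1, 2, 5, 6}  B4 = {1, 3, 5, 6}
Tree: B1–B2, B2–B3, B3–B4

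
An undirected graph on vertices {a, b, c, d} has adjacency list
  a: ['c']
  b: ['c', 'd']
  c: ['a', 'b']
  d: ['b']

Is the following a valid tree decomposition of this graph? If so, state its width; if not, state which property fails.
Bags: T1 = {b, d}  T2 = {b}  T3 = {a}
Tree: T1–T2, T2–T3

No — vertex c appears in no bag.

A tree decomposition must satisfy three properties: every vertex lies in some bag; for every edge, both endpoints lie together in some bag; and for every vertex, the bags containing it form a connected subtree. Here vertex c appears in no bag, so the decomposition is invalid.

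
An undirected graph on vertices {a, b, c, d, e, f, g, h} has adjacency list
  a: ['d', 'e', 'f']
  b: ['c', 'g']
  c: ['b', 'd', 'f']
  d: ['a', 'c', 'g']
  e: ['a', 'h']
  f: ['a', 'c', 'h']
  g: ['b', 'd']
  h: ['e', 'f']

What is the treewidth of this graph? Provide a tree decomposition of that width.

The largest bag has 3 vertices, giving width 2; this decomposition certifies tw(G) ≤ 2. Since e–h–f–a–e is a cycle in G, G is not acyclic. Forests are exactly the graphs of treewidth ≤ 1, so tw(G) ≥ 2. Combining the bounds, tw(G) = 2.

Treewidth 2.
Bags: B1 = {a, e, h}  B2 = {a, f, h}  B3 = {a, d, f}  B4 = {c, d, f}  B5 = {c, d, g}  B6 = {b, c, g}
Tree: B1–B2, B2–B3, B3–B4, B4–B5, B5–B6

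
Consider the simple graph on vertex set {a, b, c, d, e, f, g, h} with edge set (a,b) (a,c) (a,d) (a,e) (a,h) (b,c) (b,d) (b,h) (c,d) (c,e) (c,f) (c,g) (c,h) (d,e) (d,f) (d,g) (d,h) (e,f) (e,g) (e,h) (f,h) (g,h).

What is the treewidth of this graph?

A width-4 tree decomposition is:
Bags: B1 = {a, c, d, e, h}  B2 = {c, d, e, g, h}  B3 = {c, d, e, f, h}  B4 = {a, b, c, d, h}
Tree: B1–B2, B2–B3, B1–B4
Every bag has size at most 5, so the width is 5 − 1 = 4 and tw(G) ≤ 4. On the other hand G contains the 5-clique {c, d, e, g, h}. A clique must lie in a single bag of any decomposition, so no decomposition can have width below 4. Therefore the treewidth is 4.

4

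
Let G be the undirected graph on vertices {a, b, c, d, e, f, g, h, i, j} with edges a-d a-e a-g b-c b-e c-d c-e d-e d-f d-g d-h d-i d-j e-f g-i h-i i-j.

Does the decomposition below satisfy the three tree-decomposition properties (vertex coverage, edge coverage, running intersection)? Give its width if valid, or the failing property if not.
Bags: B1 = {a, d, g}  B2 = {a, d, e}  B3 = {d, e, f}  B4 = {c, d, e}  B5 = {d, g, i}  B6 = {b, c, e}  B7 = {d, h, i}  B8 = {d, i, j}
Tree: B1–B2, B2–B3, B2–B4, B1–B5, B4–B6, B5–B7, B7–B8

Yes; width 2.

Vertex coverage: the bags together contain {a, b, c, d, e, f, g, h, i, j}, the full vertex set. Edge coverage: each edge of G has both endpoints in at least one bag. Running intersection: for every vertex, the bags containing it form a connected subtree. All three properties hold, so this is a valid tree decomposition of width max|bag| − 1 = 2, and hence tw(G) ≤ 2.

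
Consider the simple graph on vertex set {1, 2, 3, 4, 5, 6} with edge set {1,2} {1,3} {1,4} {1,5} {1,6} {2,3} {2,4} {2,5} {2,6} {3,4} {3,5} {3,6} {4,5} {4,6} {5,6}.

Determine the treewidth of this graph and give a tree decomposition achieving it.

Treewidth 5.
Bags: B1 = {1, 2, 3, 4, 5, 6}
Tree: (single bag)

With just one bag of size 6, the width is 6 − 1 = 5, so tw(G) ≤ 5. Conversely, {1, 2, 3, 4, 5, 6} is a clique of size 6, and the vertices of any clique must share a bag in every tree decomposition; so some bag has ≥ 6 vertices and tw(G) ≥ 5. Hence tw(G) = 5 exactly.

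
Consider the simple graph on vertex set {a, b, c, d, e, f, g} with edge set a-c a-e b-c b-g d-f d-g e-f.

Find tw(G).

A width-2 tree decomposition is:
Bags: B1 = {d, f, g}  B2 = {b, f, g}  B3 = {b, c, f}  B4 = {a, c, f}  B5 = {a, e, f}
Tree: B1–B2, B2–B3, B3–B4, B4–B5
Every bag has size at most 3, so the width is 3 − 1 = 2 and tw(G) ≤ 2. For the lower bound, G contains the cycle f–d–g–b–c–a–e–f, so G is not a forest; only forests have treewidth ≤ 1, hence tw(G) ≥ 2. The upper and lower bounds meet at 2, so that is the treewidth.

2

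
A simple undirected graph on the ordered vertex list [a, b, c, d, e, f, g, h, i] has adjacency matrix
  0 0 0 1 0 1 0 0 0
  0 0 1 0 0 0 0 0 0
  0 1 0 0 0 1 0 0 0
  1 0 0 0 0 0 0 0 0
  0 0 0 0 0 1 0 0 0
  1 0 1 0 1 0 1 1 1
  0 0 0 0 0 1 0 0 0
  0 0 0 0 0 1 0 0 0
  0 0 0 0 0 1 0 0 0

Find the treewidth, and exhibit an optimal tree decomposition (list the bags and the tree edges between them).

Each bag holds 2 vertices, so the decomposition has width 1, which upper-bounds the treewidth. Any graph with an edge has treewidth ≥ 1, and G has the edge d–a. Combining the bounds, tw(G) = 1.

Treewidth 1.
One such decomposition:
Bags: B1 = {a, d}  B2 = {a, f}  B3 = {f, g}  B4 = {f, i}  B5 = {f, h}  B6 = {e, f}  B7 = {c, f}  B8 = {b, c}
Tree: B1–B2, B2–B3, B3–B4, B3–B5, B4–B6, B2–B7, B7–B8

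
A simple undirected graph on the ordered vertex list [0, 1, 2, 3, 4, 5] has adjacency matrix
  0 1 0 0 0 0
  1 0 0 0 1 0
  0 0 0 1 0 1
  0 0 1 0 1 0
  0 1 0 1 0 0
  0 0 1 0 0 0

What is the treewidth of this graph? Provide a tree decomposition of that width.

Every bag has size at most 2, so the width is 2 − 1 = 1 and tw(G) ≤ 1. Any graph with an edge has treewidth ≥ 1, and G has the edge 5–2. Hence tw(G) = 1 exactly.

Treewidth 1.
One such decomposition:
Bags: B1 = {2, 5}  B2 = {2, 3}  B3 = {3, 4}  B4 = {1, 4}  B5 = {0, 1}
Tree: B1–B2, B2–B3, B3–B4, B4–B5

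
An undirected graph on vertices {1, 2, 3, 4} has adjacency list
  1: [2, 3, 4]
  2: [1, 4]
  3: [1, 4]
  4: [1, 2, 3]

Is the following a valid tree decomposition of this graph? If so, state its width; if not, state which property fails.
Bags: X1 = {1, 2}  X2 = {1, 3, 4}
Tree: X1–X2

A tree decomposition must satisfy three properties: every vertex lies in some bag; for every edge, both endpoints lie together in some bag; and for every vertex, the bags containing it form a connected subtree. Here edge (4,2) lies in no bag, so the decomposition is invalid.

No — edge (4,2) lies in no bag.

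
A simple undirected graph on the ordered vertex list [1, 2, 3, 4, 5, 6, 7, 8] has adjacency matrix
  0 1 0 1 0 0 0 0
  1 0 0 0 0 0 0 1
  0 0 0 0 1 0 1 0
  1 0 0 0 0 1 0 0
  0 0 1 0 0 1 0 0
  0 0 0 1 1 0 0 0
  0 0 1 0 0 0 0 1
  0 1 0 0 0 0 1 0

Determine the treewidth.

2

A width-2 tree decomposition is:
Bags: B1 = {3, 7, 8}  B2 = {3, 5, 8}  B3 = {5, 6, 8}  B4 = {4, 6, 8}  B5 = {1, 4, 8}  B6 = {1, 2, 8}
Tree: B1–B2, B2–B3, B3–B4, B4–B5, B5–B6
The largest bag has 3 vertices, giving width 2; this decomposition certifies tw(G) ≤ 2. The edges 8–7–3–5–6–4–1–2–8 form a cycle, so G is not a tree and its treewidth is at least 2. Hence tw(G) = 2 exactly.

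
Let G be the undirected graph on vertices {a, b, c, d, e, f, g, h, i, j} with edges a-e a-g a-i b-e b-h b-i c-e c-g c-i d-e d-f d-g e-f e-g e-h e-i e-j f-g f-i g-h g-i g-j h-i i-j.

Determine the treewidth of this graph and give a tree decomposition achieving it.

Treewidth 3.
One optimal decomposition is:
Bags: B1 = {a, e, g, i}  B2 = {c, e, g, i}  B3 = {e, g, h, i}  B4 = {e, f, g, i}  B5 = {b, e, h, i}  B6 = {e, g, i, j}  B7 = {d, e, f, g}
Tree: B1–B2, B1–B3, B1–B4, B3–B5, B1–B6, B4–B7

The largest bag has 4 vertices, giving width 3; this decomposition certifies tw(G) ≤ 3. On the other hand G contains the 4-clique {d, e, f, g}. A clique must lie in a single bag of any decomposition, so no decomposition can have width below 3. The upper and lower bounds meet at 3, so that is the treewidth.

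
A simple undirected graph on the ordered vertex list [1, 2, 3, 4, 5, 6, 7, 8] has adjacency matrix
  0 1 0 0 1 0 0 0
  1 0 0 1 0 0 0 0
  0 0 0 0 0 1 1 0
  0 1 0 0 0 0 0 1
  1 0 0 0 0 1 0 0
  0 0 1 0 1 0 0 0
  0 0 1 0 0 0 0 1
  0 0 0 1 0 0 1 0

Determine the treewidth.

2

A width-2 tree decomposition is:
Bags: B1 = {1, 2, 5}  B2 = {2, 4, 5}  B3 = {4, 5, 8}  B4 = {5, 7, 8}  B5 = {3, 5, 7}  B6 = {3, 5, 6}
Tree: B1–B2, B2–B3, B3–B4, B4–B5, B5–B6
Every bag has size at most 3, so the width is 3 − 1 = 2 and tw(G) ≤ 2. The edges 5–1–2–4–8–7–3–6–5 form a cycle, so G is not a tree and its treewidth is at least 2. Therefore the treewidth is 2.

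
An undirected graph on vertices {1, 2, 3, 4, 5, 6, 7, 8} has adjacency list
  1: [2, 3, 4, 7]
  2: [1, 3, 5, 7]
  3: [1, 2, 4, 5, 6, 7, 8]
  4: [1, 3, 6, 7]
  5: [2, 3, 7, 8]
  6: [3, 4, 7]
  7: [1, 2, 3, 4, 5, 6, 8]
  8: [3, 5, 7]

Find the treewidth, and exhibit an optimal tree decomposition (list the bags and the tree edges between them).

Each bag holds 4 vertices, so the decomposition has width 3, which upper-bounds the treewidth. For the lower bound, the 4 vertices {3, 5, 7, 8} are pairwise adjacent, and any tree decomposition puts a clique entirely inside one bag — forcing width ≥ 3. Therefore the treewidth is 3.

Treewidth 3.
One such decomposition:
Bags: B1 = {2, 3, 5, 7}  B2 = {1, 2, 3, 7}  B3 = {1, 3, 4, 7}  B4 = {3, 5, 7, 8}  B5 = {3, 4, 6, 7}
Tree: B1–B2, B2–B3, B1–B4, B3–B5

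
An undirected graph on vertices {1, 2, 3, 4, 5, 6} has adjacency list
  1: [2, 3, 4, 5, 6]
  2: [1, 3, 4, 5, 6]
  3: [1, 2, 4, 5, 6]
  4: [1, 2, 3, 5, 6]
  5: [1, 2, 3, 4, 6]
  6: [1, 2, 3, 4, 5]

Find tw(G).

A width-5 tree decomposition is:
Bags: B1 = {1, 2, 3, 4, 5, 6}
Tree: (single bag)
A single bag containing all 6 vertices is trivially a valid decomposition of width 5. For the lower bound, the 6 vertices {1, 2, 3, 4, 5, 6} are pairwise adjacent, and any tree decomposition puts a clique entirely inside one bag — forcing width ≥ 5. Therefore the treewidth is 5.

5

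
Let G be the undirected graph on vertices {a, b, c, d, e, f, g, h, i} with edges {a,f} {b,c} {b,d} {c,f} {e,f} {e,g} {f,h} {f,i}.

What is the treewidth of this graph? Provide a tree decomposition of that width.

Treewidth 1.
One optimal decomposition is:
Bags: B1 = {e, f}  B2 = {a, f}  B3 = {f, i}  B4 = {c, f}  B5 = {b, c}  B6 = {e, g}  B7 = {b, d}  B8 = {f, h}
Tree: B1–B2, B2–B3, B1–B4, B4–B5, B1–B6, B5–B7, B1–B8

Each bag holds 2 vertices, so the decomposition has width 1, which upper-bounds the treewidth. Since G has at least one edge (e.g. f–e), it is not an edgeless graph, so tw(G) ≥ 1. Combining the bounds, tw(G) = 1.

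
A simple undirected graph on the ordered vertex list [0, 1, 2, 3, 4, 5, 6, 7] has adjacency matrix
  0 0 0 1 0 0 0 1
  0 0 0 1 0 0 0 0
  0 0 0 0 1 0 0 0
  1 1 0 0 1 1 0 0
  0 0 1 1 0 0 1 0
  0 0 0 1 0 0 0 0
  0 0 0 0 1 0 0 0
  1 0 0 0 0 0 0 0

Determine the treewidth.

1

A width-1 tree decomposition is:
Bags: B1 = {2, 4}  B2 = {3, 4}  B3 = {0, 3}  B4 = {1, 3}  B5 = {3, 5}  B6 = {0, 7}  B7 = {4, 6}
Tree: B1–B2, B2–B3, B2–B4, B2–B5, B3–B6, B1–B7
Each bag holds 2 vertices, so the decomposition has width 1, which upper-bounds the treewidth. Since G has at least one edge (e.g. 2–4), it is not an edgeless graph, so tw(G) ≥ 1. Hence tw(G) = 1 exactly.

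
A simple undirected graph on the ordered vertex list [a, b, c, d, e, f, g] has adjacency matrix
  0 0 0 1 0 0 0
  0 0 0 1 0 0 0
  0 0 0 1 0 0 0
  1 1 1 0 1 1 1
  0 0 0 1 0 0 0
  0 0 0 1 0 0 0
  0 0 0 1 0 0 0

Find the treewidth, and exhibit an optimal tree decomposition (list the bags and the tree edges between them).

Treewidth 1.
One optimal decomposition is:
Bags: B1 = {d, e}  B2 = {a, d}  B3 = {b, d}  B4 = {d, g}  B5 = {c, d}  B6 = {d, f}
Tree: B1–B2, B1–B3, B1–B4, B2–B5, B2–B6

Each bag holds 2 vertices, so the decomposition has width 1, which upper-bounds the treewidth. G has an edge, so its treewidth is at least 1. Hence tw(G) = 1 exactly.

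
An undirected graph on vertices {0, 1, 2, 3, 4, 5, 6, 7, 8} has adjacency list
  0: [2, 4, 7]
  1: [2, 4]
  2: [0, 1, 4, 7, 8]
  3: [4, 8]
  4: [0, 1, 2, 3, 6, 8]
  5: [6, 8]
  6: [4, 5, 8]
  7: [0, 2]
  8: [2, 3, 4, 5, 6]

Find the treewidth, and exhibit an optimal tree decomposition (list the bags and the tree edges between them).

Treewidth 2.
One such decomposition:
Bags: B1 = {0, 2, 4}  B2 = {2, 4, 8}  B3 = {4, 6, 8}  B4 = {0, 2, 7}  B5 = {3, 4, 8}  B6 = {5, 6, 8}  B7 = {1, 2, 4}
Tree: B1–B2, B2–B3, B1–B4, B2–B5, B3–B6, B1–B7

Each bag holds 3 vertices, so the decomposition has width 2, which upper-bounds the treewidth. For the lower bound, the 3 vertices {0, 2, 4} are pairwise adjacent, and any tree decomposition puts a clique entirely inside one bag — forcing width ≥ 2. Combining the bounds, tw(G) = 2.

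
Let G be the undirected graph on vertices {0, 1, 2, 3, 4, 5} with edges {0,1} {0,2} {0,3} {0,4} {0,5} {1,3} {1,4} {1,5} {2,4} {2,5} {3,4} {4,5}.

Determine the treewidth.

3

A width-3 tree decomposition is:
Bags: B1 = {0, 1, 4, 5}  B2 = {0, 2, 4, 5}  B3 = {0, 1, 3, 4}
Tree: B1–B2, B1–B3
Every bag has size at most 4, so the width is 4 − 1 = 3 and tw(G) ≤ 3. On the other hand G contains the 4-clique {0, 1, 3, 4}. A clique must lie in a single bag of any decomposition, so no decomposition can have width below 3. Combining the bounds, tw(G) = 3.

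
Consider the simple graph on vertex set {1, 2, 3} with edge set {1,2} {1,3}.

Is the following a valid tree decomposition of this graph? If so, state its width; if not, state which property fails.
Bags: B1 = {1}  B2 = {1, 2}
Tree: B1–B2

A tree decomposition must satisfy three properties: every vertex lies in some bag; for every edge, both endpoints lie together in some bag; and for every vertex, the bags containing it form a connected subtree. Here vertex 3 appears in no bag, so the decomposition is invalid.

No — vertex 3 appears in no bag.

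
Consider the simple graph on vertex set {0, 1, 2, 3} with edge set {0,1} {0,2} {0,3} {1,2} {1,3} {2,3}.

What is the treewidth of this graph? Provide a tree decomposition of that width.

Treewidth 3.
One optimal decomposition is:
Bags: B1 = {0, 1, 2, 3}
Tree: (single bag)

A single bag containing all 4 vertices is trivially a valid decomposition of width 3. On the other hand G contains the 4-clique {0, 1, 2, 3}. A clique must lie in a single bag of any decomposition, so no decomposition can have width below 3. Combining the bounds, tw(G) = 3.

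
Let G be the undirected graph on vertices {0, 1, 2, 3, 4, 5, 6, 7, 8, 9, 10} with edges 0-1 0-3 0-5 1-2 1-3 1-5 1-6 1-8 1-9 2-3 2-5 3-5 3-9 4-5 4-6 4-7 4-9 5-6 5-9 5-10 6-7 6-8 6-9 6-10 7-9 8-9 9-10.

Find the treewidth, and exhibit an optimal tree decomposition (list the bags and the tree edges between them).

Treewidth 3.
One such decomposition:
Bags: B1 = {1, 5, 6, 9}  B2 = {1, 3, 5, 9}  B3 = {0, 1, 3, 5}  B4 = {1, 6, 8, 9}  B5 = {1, 2, 3, 5}  B6 = {5, 6, 9, 10}  B7 = {4, 5, 6, 9}  B8 = {4, 6, 7, 9}
Tree: B1–B2, B2–B3, B1–B4, B2–B5, B1–B6, B1–B7, B7–B8

The largest bag has 4 vertices, giving width 3; this decomposition certifies tw(G) ≤ 3. For the lower bound, the 4 vertices {1, 6, 8, 9} are pairwise adjacent, and any tree decomposition puts a clique entirely inside one bag — forcing width ≥ 3. The upper and lower bounds meet at 3, so that is the treewidth.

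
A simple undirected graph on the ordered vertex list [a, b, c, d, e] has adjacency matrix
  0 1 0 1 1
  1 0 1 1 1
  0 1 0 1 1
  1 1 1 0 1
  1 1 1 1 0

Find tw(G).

A width-3 tree decomposition is:
Bags: B1 = {b, c, d, e}  B2 = {a, b, d, e}
Tree: B1–B2
Each bag holds 4 vertices, so the decomposition has width 3, which upper-bounds the treewidth. On the other hand G contains the 4-clique {b, c, d, e}. A clique must lie in a single bag of any decomposition, so no decomposition can have width below 3. The upper and lower bounds meet at 3, so that is the treewidth.

3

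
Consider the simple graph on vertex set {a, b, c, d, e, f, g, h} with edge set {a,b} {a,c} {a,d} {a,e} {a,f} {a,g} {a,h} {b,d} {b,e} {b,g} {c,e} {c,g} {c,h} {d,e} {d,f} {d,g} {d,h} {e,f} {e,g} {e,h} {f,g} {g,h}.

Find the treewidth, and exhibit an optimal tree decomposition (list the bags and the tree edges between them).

Treewidth 4.
One such decomposition:
Bags: B1 = {a, d, e, g, h}  B2 = {a, c, e, g, h}  B3 = {a, b, d, e, g}  B4 = {a, d, e, f, g}
Tree: B1–B2, B1–B3, B1–B4

Every bag has size at most 5, so the width is 5 − 1 = 4 and tw(G) ≤ 4. Conversely, {a, d, e, g, h} is a clique of size 5, and the vertices of any clique must share a bag in every tree decomposition; so some bag has ≥ 5 vertices and tw(G) ≥ 4. Therefore the treewidth is 4.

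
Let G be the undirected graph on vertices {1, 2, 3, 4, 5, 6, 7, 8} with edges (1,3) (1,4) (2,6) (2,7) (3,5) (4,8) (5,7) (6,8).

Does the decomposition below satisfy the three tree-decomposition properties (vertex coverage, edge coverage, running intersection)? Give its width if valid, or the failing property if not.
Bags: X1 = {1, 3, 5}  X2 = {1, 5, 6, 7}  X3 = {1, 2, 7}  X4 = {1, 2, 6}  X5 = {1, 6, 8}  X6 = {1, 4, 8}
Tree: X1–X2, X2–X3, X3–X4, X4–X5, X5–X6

A tree decomposition must satisfy three properties: every vertex lies in some bag; for every edge, both endpoints lie together in some bag; and for every vertex, the bags containing it form a connected subtree. Here bags containing vertex 6 are not connected in the tree, so the decomposition is invalid.

No — bags containing vertex 6 are not connected in the tree.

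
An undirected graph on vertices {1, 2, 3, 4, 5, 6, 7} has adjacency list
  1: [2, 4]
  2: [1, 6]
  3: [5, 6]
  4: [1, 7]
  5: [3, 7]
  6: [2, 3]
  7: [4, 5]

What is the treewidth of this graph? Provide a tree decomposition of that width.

Each bag holds 3 vertices, so the decomposition has width 2, which upper-bounds the treewidth. For the lower bound, G contains the cycle 6–3–5–7–4–1–2–6, so G is not a forest; only forests have treewidth ≤ 1, hence tw(G) ≥ 2. The upper and lower bounds meet at 2, so that is the treewidth.

Treewidth 2.
One such decomposition:
Bags: B1 = {3, 5, 6}  B2 = {5, 6, 7}  B3 = {4, 6, 7}  B4 = {1, 4, 6}  B5 = {1, 2, 6}
Tree: B1–B2, B2–B3, B3–B4, B4–B5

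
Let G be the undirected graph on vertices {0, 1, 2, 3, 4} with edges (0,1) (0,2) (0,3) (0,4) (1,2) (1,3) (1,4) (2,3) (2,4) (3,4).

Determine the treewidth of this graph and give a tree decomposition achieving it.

Treewidth 4.
One optimal decomposition is:
Bags: B1 = {0, 1, 2, 3, 4}
Tree: (single bag)

With just one bag of size 5, the width is 5 − 1 = 4, so tw(G) ≤ 4. For the lower bound, the 5 vertices {0, 1, 2, 3, 4} are pairwise adjacent, and any tree decomposition puts a clique entirely inside one bag — forcing width ≥ 4. The upper and lower bounds meet at 4, so that is the treewidth.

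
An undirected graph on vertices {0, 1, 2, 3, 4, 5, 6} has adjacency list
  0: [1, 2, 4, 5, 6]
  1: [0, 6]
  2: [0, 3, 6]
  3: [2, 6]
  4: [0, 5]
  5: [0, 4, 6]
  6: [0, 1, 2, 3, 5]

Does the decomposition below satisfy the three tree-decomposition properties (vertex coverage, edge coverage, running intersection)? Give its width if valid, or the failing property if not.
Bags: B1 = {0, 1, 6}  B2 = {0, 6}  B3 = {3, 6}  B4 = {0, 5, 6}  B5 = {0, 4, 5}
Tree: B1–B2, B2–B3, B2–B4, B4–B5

No — vertex 2 appears in no bag.

A tree decomposition must satisfy three properties: every vertex lies in some bag; for every edge, both endpoints lie together in some bag; and for every vertex, the bags containing it form a connected subtree. Here vertex 2 appears in no bag, so the decomposition is invalid.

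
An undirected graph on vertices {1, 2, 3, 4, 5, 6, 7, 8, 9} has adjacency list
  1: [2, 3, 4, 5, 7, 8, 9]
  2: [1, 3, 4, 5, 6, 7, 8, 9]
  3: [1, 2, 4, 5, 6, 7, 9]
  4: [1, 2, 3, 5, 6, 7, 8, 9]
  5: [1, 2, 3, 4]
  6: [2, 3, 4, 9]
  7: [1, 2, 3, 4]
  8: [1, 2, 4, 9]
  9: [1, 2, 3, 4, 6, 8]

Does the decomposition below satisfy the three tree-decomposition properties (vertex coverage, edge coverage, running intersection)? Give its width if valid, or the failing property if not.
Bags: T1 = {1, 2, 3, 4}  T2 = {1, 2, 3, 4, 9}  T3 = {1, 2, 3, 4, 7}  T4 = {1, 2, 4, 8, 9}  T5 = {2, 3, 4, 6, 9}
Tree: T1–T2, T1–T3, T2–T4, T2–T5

No — vertex 5 appears in no bag.

A tree decomposition must satisfy three properties: every vertex lies in some bag; for every edge, both endpoints lie together in some bag; and for every vertex, the bags containing it form a connected subtree. Here vertex 5 appears in no bag, so the decomposition is invalid.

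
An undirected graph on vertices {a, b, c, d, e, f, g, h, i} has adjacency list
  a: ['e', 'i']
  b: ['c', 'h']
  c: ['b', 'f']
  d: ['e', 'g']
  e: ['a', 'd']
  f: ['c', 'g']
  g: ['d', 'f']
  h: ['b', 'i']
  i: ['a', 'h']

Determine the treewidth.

2

A width-2 tree decomposition is:
Bags: B1 = {d, f, g}  B2 = {d, e, f}  B3 = {a, e, f}  B4 = {a, f, i}  B5 = {f, h, i}  B6 = {b, f, h}  B7 = {b, c, f}
Tree: B1–B2, B2–B3, B3–B4, B4–B5, B5–B6, B6–B7
The largest bag has 3 vertices, giving width 2; this decomposition certifies tw(G) ≤ 2. Since f–g–d–e–a–i–h–b–c–f is a cycle in G, G is not acyclic. Forests are exactly the graphs of treewidth ≤ 1, so tw(G) ≥ 2. Hence tw(G) = 2 exactly.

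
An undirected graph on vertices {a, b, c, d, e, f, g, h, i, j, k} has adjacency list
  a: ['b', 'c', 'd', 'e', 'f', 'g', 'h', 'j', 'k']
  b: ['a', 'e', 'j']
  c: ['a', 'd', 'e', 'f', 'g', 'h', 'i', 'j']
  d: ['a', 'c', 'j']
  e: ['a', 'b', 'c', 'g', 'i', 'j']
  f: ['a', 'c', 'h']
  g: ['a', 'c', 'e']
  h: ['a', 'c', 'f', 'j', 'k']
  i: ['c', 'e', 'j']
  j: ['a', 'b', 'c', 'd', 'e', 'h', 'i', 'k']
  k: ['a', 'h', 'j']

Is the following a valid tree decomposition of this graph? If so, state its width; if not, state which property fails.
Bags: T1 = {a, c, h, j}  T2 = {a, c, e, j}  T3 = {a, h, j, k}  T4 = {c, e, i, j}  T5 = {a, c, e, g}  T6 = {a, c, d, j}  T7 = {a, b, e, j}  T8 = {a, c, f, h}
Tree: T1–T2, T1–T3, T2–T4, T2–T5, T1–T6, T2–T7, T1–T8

Yes; width 3.

Vertex coverage: the bags together contain {a, b, c, d, e, f, g, h, i, j, k}, the full vertex set. Edge coverage: each edge of G has both endpoints in at least one bag. Running intersection: for every vertex, the bags containing it form a connected subtree. All three properties hold, so this is a valid tree decomposition of width max|bag| − 1 = 3, and hence tw(G) ≤ 3.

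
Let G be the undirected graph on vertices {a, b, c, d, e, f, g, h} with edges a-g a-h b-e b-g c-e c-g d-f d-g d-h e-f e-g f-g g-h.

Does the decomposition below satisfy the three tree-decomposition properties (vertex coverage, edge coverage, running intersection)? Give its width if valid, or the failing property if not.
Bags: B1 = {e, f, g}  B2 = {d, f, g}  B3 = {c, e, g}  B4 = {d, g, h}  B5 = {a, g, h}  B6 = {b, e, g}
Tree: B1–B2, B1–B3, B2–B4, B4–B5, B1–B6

Vertex coverage: the bags together contain {a, b, c, d, e, f, g, h}, the full vertex set. Edge coverage: each edge of G has both endpoints in at least one bag. Running intersection: for every vertex, the bags containing it form a connected subtree. All three properties hold, so this is a valid tree decomposition of width max|bag| − 1 = 2, and hence tw(G) ≤ 2.

Yes; width 2.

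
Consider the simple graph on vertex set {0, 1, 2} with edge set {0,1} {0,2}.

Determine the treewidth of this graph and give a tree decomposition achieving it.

Treewidth 1.
One optimal decomposition is:
Bags: B1 = {0, 2}  B2 = {0, 1}
Tree: B1–B2

Each bag holds 2 vertices, so the decomposition has width 1, which upper-bounds the treewidth. Any graph with an edge has treewidth ≥ 1, and G has the edge 2–0. Combining the bounds, tw(G) = 1.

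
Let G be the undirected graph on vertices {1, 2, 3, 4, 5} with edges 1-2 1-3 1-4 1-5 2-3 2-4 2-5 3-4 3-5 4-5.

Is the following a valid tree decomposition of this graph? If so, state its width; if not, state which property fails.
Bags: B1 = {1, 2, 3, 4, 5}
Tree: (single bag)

Vertex coverage: the bags together contain {1, 2, 3, 4, 5}, the full vertex set. Edge coverage: each edge of G has both endpoints in at least one bag. Running intersection: for every vertex, the bags containing it form a connected subtree. All three properties hold, so this is a valid tree decomposition of width max|bag| − 1 = 4, and hence tw(G) ≤ 4.

Yes; width 4.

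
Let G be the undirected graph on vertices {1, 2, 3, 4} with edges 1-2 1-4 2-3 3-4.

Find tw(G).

2

A width-2 tree decomposition is:
Bags: B1 = {1, 2, 4}  B2 = {2, 3, 4}
Tree: B1–B2
The largest bag has 3 vertices, giving width 2; this decomposition certifies tw(G) ≤ 2. For the lower bound, G contains the cycle 4–1–2–3–4, so G is not a forest; only forests have treewidth ≤ 1, hence tw(G) ≥ 2. Therefore the treewidth is 2.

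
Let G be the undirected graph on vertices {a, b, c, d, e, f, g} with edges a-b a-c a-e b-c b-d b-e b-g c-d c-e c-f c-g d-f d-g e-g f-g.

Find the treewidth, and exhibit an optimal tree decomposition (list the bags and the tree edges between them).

Treewidth 3.
Bags: B1 = {b, c, e, g}  B2 = {b, c, d, g}  B3 = {c, d, f, g}  B4 = {a, b, c, e}
Tree: B1–B2, B2–B3, B1–B4

Each bag holds 4 vertices, so the decomposition has width 3, which upper-bounds the treewidth. On the other hand G contains the 4-clique {c, d, f, g}. A clique must lie in a single bag of any decomposition, so no decomposition can have width below 3. Hence tw(G) = 3 exactly.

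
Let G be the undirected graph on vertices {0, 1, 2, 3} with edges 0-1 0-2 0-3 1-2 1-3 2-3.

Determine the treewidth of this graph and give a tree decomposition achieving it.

Treewidth 3.
Bags: B1 = {0, 1, 2, 3}
Tree: (single bag)

With just one bag of size 4, the width is 4 − 1 = 3, so tw(G) ≤ 3. For the lower bound, the 4 vertices {0, 1, 2, 3} are pairwise adjacent, and any tree decomposition puts a clique entirely inside one bag — forcing width ≥ 3. Hence tw(G) = 3 exactly.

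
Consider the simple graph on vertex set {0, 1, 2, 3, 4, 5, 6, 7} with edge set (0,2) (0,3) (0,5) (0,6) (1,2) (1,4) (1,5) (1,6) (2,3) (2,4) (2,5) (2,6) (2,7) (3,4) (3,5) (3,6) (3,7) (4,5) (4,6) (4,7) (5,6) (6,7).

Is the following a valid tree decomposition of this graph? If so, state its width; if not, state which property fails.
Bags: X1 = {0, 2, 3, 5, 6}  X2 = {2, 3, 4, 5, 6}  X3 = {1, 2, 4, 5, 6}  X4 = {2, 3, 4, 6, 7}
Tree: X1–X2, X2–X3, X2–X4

Yes; width 4.

Every vertex of G appears in some bag (union = {0, 1, 2, 3, 4, 5, 6, 7}); every edge is covered by a bag; and for each vertex v the set of bags containing v is connected in the bag tree. The decomposition is therefore valid. The largest bag has 5 vertices, so the width is 4.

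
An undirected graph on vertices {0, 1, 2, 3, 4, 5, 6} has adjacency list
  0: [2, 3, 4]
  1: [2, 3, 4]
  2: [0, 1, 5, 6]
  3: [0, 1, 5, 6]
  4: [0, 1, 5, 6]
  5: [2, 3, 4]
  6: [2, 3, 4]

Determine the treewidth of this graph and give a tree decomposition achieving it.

Treewidth 3.
One optimal decomposition is:
Bags: B1 = {2, 3, 4, 5}  B2 = {0, 2, 3, 4}  B3 = {2, 3, 4, 6}  B4 = {1, 2, 3, 4}
Tree: B1–B2, B2–B3, B3–B4

Each bag holds 4 vertices, so the decomposition has width 3, which upper-bounds the treewidth. For the lower bound: the 4 vertex sets {4,5}, {0,3}, {2}, {6} are disjoint, each induces a connected subgraph, and every pair is joined by at least one edge of G. Contracting each set to a single vertex therefore yields K_{4} as a minor, and since treewidth is minor-monotone, tw(G) ≥ tw(K_{4}) = 3. Therefore the treewidth is 3.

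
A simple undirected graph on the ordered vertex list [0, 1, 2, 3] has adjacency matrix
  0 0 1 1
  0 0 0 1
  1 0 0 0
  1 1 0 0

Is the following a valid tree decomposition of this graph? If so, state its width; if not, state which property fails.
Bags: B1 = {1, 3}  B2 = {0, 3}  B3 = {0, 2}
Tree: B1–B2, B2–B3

Yes; width 1.

Every vertex of G appears in some bag (union = {0, 1, 2, 3}); every edge is covered by a bag; and for each vertex v the set of bags containing v is connected in the bag tree. The decomposition is therefore valid. The largest bag has 2 vertices, so the width is 1.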